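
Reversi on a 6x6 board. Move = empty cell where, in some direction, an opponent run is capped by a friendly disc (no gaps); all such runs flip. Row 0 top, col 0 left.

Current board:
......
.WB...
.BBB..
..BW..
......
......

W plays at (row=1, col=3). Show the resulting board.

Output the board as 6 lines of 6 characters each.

Answer: ......
.WWW..
.BBW..
..BW..
......
......

Derivation:
Place W at (1,3); scan 8 dirs for brackets.
Dir NW: first cell '.' (not opp) -> no flip
Dir N: first cell '.' (not opp) -> no flip
Dir NE: first cell '.' (not opp) -> no flip
Dir W: opp run (1,2) capped by W -> flip
Dir E: first cell '.' (not opp) -> no flip
Dir SW: opp run (2,2), next='.' -> no flip
Dir S: opp run (2,3) capped by W -> flip
Dir SE: first cell '.' (not opp) -> no flip
All flips: (1,2) (2,3)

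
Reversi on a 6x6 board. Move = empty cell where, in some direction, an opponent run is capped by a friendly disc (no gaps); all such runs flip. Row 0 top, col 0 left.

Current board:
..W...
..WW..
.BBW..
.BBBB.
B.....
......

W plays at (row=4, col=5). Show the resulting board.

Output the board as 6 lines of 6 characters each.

Answer: ..W...
..WW..
.BBW..
.BBBW.
B....W
......

Derivation:
Place W at (4,5); scan 8 dirs for brackets.
Dir NW: opp run (3,4) capped by W -> flip
Dir N: first cell '.' (not opp) -> no flip
Dir NE: edge -> no flip
Dir W: first cell '.' (not opp) -> no flip
Dir E: edge -> no flip
Dir SW: first cell '.' (not opp) -> no flip
Dir S: first cell '.' (not opp) -> no flip
Dir SE: edge -> no flip
All flips: (3,4)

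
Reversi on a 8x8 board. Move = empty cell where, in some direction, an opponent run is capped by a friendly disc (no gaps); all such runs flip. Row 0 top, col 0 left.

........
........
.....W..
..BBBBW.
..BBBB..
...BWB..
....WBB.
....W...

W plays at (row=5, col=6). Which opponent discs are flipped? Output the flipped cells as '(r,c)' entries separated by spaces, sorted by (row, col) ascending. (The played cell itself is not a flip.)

Dir NW: opp run (4,5) (3,4), next='.' -> no flip
Dir N: first cell '.' (not opp) -> no flip
Dir NE: first cell '.' (not opp) -> no flip
Dir W: opp run (5,5) capped by W -> flip
Dir E: first cell '.' (not opp) -> no flip
Dir SW: opp run (6,5) capped by W -> flip
Dir S: opp run (6,6), next='.' -> no flip
Dir SE: first cell '.' (not opp) -> no flip

Answer: (5,5) (6,5)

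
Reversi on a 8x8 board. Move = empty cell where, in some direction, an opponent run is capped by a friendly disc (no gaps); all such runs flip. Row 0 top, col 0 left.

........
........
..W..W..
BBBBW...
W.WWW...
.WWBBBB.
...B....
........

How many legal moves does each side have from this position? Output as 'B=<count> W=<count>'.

-- B to move --
(1,1): flips 1 -> legal
(1,2): flips 1 -> legal
(1,3): flips 1 -> legal
(1,4): no bracket -> illegal
(1,5): no bracket -> illegal
(1,6): no bracket -> illegal
(2,1): no bracket -> illegal
(2,3): no bracket -> illegal
(2,4): flips 2 -> legal
(2,6): no bracket -> illegal
(3,5): flips 2 -> legal
(3,6): no bracket -> illegal
(4,1): flips 1 -> legal
(4,5): no bracket -> illegal
(5,0): flips 3 -> legal
(6,0): flips 2 -> legal
(6,1): no bracket -> illegal
(6,2): flips 2 -> legal
B mobility = 9
-- W to move --
(2,0): flips 2 -> legal
(2,1): flips 1 -> legal
(2,3): flips 1 -> legal
(2,4): flips 1 -> legal
(4,1): no bracket -> illegal
(4,5): no bracket -> illegal
(4,6): no bracket -> illegal
(4,7): no bracket -> illegal
(5,7): flips 4 -> legal
(6,2): flips 1 -> legal
(6,4): flips 2 -> legal
(6,5): flips 1 -> legal
(6,6): flips 1 -> legal
(6,7): no bracket -> illegal
(7,2): no bracket -> illegal
(7,3): flips 2 -> legal
(7,4): flips 1 -> legal
W mobility = 11

Answer: B=9 W=11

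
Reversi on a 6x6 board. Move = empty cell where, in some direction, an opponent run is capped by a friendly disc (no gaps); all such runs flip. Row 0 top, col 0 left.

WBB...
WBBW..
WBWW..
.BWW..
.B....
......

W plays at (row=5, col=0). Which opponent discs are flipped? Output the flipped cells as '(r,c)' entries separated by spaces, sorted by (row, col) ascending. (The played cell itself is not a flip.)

Answer: (4,1)

Derivation:
Dir NW: edge -> no flip
Dir N: first cell '.' (not opp) -> no flip
Dir NE: opp run (4,1) capped by W -> flip
Dir W: edge -> no flip
Dir E: first cell '.' (not opp) -> no flip
Dir SW: edge -> no flip
Dir S: edge -> no flip
Dir SE: edge -> no flip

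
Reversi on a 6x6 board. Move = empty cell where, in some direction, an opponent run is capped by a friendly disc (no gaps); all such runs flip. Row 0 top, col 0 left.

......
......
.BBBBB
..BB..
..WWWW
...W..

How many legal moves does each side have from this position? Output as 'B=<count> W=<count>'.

-- B to move --
(3,1): no bracket -> illegal
(3,4): no bracket -> illegal
(3,5): no bracket -> illegal
(4,1): no bracket -> illegal
(5,1): flips 1 -> legal
(5,2): flips 1 -> legal
(5,4): flips 1 -> legal
(5,5): flips 1 -> legal
B mobility = 4
-- W to move --
(1,0): flips 2 -> legal
(1,1): flips 2 -> legal
(1,2): flips 2 -> legal
(1,3): flips 2 -> legal
(1,4): no bracket -> illegal
(1,5): flips 2 -> legal
(2,0): no bracket -> illegal
(3,0): no bracket -> illegal
(3,1): no bracket -> illegal
(3,4): no bracket -> illegal
(3,5): no bracket -> illegal
(4,1): no bracket -> illegal
W mobility = 5

Answer: B=4 W=5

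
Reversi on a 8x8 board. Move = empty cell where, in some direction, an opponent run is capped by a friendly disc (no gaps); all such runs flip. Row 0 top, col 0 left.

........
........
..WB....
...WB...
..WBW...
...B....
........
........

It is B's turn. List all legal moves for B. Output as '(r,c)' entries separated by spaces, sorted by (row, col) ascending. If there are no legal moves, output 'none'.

Answer: (2,1) (3,1) (3,2) (3,5) (4,1) (4,5) (5,4)

Derivation:
(1,1): no bracket -> illegal
(1,2): no bracket -> illegal
(1,3): no bracket -> illegal
(2,1): flips 1 -> legal
(2,4): no bracket -> illegal
(3,1): flips 1 -> legal
(3,2): flips 1 -> legal
(3,5): flips 1 -> legal
(4,1): flips 1 -> legal
(4,5): flips 1 -> legal
(5,1): no bracket -> illegal
(5,2): no bracket -> illegal
(5,4): flips 1 -> legal
(5,5): no bracket -> illegal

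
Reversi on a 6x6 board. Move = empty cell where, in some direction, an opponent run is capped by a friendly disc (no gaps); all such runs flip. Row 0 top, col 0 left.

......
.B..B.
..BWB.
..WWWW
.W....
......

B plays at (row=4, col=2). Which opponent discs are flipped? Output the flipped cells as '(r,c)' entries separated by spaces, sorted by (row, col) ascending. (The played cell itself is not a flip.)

Answer: (3,2) (3,3)

Derivation:
Dir NW: first cell '.' (not opp) -> no flip
Dir N: opp run (3,2) capped by B -> flip
Dir NE: opp run (3,3) capped by B -> flip
Dir W: opp run (4,1), next='.' -> no flip
Dir E: first cell '.' (not opp) -> no flip
Dir SW: first cell '.' (not opp) -> no flip
Dir S: first cell '.' (not opp) -> no flip
Dir SE: first cell '.' (not opp) -> no flip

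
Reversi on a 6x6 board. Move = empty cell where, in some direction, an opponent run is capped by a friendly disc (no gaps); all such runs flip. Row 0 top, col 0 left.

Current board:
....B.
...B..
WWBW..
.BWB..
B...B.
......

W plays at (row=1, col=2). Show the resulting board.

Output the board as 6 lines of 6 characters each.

Answer: ....B.
..WB..
WWWW..
.BWB..
B...B.
......

Derivation:
Place W at (1,2); scan 8 dirs for brackets.
Dir NW: first cell '.' (not opp) -> no flip
Dir N: first cell '.' (not opp) -> no flip
Dir NE: first cell '.' (not opp) -> no flip
Dir W: first cell '.' (not opp) -> no flip
Dir E: opp run (1,3), next='.' -> no flip
Dir SW: first cell 'W' (not opp) -> no flip
Dir S: opp run (2,2) capped by W -> flip
Dir SE: first cell 'W' (not opp) -> no flip
All flips: (2,2)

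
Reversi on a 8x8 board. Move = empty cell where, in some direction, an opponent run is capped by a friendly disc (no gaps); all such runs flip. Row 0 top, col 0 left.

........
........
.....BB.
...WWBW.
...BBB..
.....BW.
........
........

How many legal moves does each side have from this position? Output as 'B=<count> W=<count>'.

Answer: B=10 W=6

Derivation:
-- B to move --
(2,2): flips 1 -> legal
(2,3): flips 2 -> legal
(2,4): flips 1 -> legal
(2,7): flips 1 -> legal
(3,2): flips 2 -> legal
(3,7): flips 1 -> legal
(4,2): no bracket -> illegal
(4,6): flips 1 -> legal
(4,7): flips 1 -> legal
(5,7): flips 1 -> legal
(6,5): no bracket -> illegal
(6,6): no bracket -> illegal
(6,7): flips 1 -> legal
B mobility = 10
-- W to move --
(1,4): flips 1 -> legal
(1,5): no bracket -> illegal
(1,6): flips 2 -> legal
(1,7): no bracket -> illegal
(2,4): no bracket -> illegal
(2,7): no bracket -> illegal
(3,2): no bracket -> illegal
(3,7): no bracket -> illegal
(4,2): no bracket -> illegal
(4,6): no bracket -> illegal
(5,2): flips 1 -> legal
(5,3): flips 1 -> legal
(5,4): flips 3 -> legal
(6,4): no bracket -> illegal
(6,5): no bracket -> illegal
(6,6): flips 2 -> legal
W mobility = 6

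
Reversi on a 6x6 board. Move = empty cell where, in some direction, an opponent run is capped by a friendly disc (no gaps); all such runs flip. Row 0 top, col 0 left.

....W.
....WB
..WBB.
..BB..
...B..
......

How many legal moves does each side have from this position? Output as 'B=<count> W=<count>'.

-- B to move --
(0,3): no bracket -> illegal
(0,5): flips 1 -> legal
(1,1): flips 1 -> legal
(1,2): flips 1 -> legal
(1,3): flips 1 -> legal
(2,1): flips 1 -> legal
(2,5): no bracket -> illegal
(3,1): no bracket -> illegal
B mobility = 5
-- W to move --
(0,5): no bracket -> illegal
(1,2): no bracket -> illegal
(1,3): no bracket -> illegal
(2,1): no bracket -> illegal
(2,5): flips 2 -> legal
(3,1): no bracket -> illegal
(3,4): flips 1 -> legal
(3,5): no bracket -> illegal
(4,1): flips 2 -> legal
(4,2): flips 1 -> legal
(4,4): flips 1 -> legal
(5,2): no bracket -> illegal
(5,3): no bracket -> illegal
(5,4): no bracket -> illegal
W mobility = 5

Answer: B=5 W=5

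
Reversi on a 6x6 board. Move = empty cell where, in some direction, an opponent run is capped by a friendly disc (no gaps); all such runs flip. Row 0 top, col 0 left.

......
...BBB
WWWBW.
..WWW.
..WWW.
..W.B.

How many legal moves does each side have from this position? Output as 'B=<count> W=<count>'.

-- B to move --
(1,0): flips 3 -> legal
(1,1): no bracket -> illegal
(1,2): no bracket -> illegal
(2,5): flips 1 -> legal
(3,0): no bracket -> illegal
(3,1): flips 1 -> legal
(3,5): flips 1 -> legal
(4,1): flips 1 -> legal
(4,5): flips 1 -> legal
(5,1): flips 3 -> legal
(5,3): flips 2 -> legal
(5,5): no bracket -> illegal
B mobility = 8
-- W to move --
(0,2): flips 1 -> legal
(0,3): flips 2 -> legal
(0,4): flips 2 -> legal
(0,5): flips 2 -> legal
(1,2): flips 1 -> legal
(2,5): no bracket -> illegal
(4,5): no bracket -> illegal
(5,3): no bracket -> illegal
(5,5): no bracket -> illegal
W mobility = 5

Answer: B=8 W=5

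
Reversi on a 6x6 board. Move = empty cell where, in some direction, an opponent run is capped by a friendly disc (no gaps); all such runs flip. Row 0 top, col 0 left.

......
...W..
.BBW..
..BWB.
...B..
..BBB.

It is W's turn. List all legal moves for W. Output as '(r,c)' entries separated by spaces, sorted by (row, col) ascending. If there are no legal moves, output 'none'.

Answer: (1,1) (2,0) (3,1) (3,5) (4,1) (4,5)

Derivation:
(1,0): no bracket -> illegal
(1,1): flips 1 -> legal
(1,2): no bracket -> illegal
(2,0): flips 2 -> legal
(2,4): no bracket -> illegal
(2,5): no bracket -> illegal
(3,0): no bracket -> illegal
(3,1): flips 2 -> legal
(3,5): flips 1 -> legal
(4,1): flips 1 -> legal
(4,2): no bracket -> illegal
(4,4): no bracket -> illegal
(4,5): flips 1 -> legal
(5,1): no bracket -> illegal
(5,5): no bracket -> illegal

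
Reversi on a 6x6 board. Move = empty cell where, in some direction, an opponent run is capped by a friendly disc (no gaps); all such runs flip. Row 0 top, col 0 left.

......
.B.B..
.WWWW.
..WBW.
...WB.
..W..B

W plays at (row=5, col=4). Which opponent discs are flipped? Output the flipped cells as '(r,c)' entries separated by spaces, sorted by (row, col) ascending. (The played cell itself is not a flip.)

Answer: (4,4)

Derivation:
Dir NW: first cell 'W' (not opp) -> no flip
Dir N: opp run (4,4) capped by W -> flip
Dir NE: first cell '.' (not opp) -> no flip
Dir W: first cell '.' (not opp) -> no flip
Dir E: opp run (5,5), next=edge -> no flip
Dir SW: edge -> no flip
Dir S: edge -> no flip
Dir SE: edge -> no flip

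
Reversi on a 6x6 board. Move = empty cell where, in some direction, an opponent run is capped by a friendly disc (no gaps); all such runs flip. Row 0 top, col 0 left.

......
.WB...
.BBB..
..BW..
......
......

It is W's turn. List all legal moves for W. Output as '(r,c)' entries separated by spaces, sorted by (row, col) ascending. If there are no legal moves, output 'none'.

Answer: (1,3) (3,1)

Derivation:
(0,1): no bracket -> illegal
(0,2): no bracket -> illegal
(0,3): no bracket -> illegal
(1,0): no bracket -> illegal
(1,3): flips 2 -> legal
(1,4): no bracket -> illegal
(2,0): no bracket -> illegal
(2,4): no bracket -> illegal
(3,0): no bracket -> illegal
(3,1): flips 2 -> legal
(3,4): no bracket -> illegal
(4,1): no bracket -> illegal
(4,2): no bracket -> illegal
(4,3): no bracket -> illegal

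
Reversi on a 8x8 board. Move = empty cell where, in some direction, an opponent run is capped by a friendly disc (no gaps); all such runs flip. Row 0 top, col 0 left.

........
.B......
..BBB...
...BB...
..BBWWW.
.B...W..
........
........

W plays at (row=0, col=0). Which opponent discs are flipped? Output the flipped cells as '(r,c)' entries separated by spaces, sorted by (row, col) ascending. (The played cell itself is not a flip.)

Answer: (1,1) (2,2) (3,3)

Derivation:
Dir NW: edge -> no flip
Dir N: edge -> no flip
Dir NE: edge -> no flip
Dir W: edge -> no flip
Dir E: first cell '.' (not opp) -> no flip
Dir SW: edge -> no flip
Dir S: first cell '.' (not opp) -> no flip
Dir SE: opp run (1,1) (2,2) (3,3) capped by W -> flip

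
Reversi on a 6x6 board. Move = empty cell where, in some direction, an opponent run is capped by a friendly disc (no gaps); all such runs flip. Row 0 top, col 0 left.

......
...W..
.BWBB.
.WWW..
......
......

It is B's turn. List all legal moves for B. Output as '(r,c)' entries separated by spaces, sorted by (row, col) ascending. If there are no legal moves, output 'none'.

Answer: (0,2) (0,3) (4,1) (4,2) (4,3)

Derivation:
(0,2): flips 1 -> legal
(0,3): flips 1 -> legal
(0,4): no bracket -> illegal
(1,1): no bracket -> illegal
(1,2): no bracket -> illegal
(1,4): no bracket -> illegal
(2,0): no bracket -> illegal
(3,0): no bracket -> illegal
(3,4): no bracket -> illegal
(4,0): no bracket -> illegal
(4,1): flips 2 -> legal
(4,2): flips 1 -> legal
(4,3): flips 2 -> legal
(4,4): no bracket -> illegal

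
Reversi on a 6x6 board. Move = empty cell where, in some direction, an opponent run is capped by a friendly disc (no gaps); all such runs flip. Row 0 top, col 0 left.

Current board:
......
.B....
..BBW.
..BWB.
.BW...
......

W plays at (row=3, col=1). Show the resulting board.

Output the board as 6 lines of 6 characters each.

Place W at (3,1); scan 8 dirs for brackets.
Dir NW: first cell '.' (not opp) -> no flip
Dir N: first cell '.' (not opp) -> no flip
Dir NE: opp run (2,2), next='.' -> no flip
Dir W: first cell '.' (not opp) -> no flip
Dir E: opp run (3,2) capped by W -> flip
Dir SW: first cell '.' (not opp) -> no flip
Dir S: opp run (4,1), next='.' -> no flip
Dir SE: first cell 'W' (not opp) -> no flip
All flips: (3,2)

Answer: ......
.B....
..BBW.
.WWWB.
.BW...
......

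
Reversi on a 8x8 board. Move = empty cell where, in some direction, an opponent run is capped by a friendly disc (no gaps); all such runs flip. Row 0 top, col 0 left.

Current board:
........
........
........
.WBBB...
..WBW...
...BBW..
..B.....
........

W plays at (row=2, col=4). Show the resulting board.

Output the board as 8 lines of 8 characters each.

Place W at (2,4); scan 8 dirs for brackets.
Dir NW: first cell '.' (not opp) -> no flip
Dir N: first cell '.' (not opp) -> no flip
Dir NE: first cell '.' (not opp) -> no flip
Dir W: first cell '.' (not opp) -> no flip
Dir E: first cell '.' (not opp) -> no flip
Dir SW: opp run (3,3) capped by W -> flip
Dir S: opp run (3,4) capped by W -> flip
Dir SE: first cell '.' (not opp) -> no flip
All flips: (3,3) (3,4)

Answer: ........
........
....W...
.WBWW...
..WBW...
...BBW..
..B.....
........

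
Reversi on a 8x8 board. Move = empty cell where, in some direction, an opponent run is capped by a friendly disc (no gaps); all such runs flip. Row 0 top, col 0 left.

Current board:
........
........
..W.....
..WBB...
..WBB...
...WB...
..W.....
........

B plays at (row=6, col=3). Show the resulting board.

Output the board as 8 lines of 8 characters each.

Answer: ........
........
..W.....
..WBB...
..WBB...
...BB...
..WB....
........

Derivation:
Place B at (6,3); scan 8 dirs for brackets.
Dir NW: first cell '.' (not opp) -> no flip
Dir N: opp run (5,3) capped by B -> flip
Dir NE: first cell 'B' (not opp) -> no flip
Dir W: opp run (6,2), next='.' -> no flip
Dir E: first cell '.' (not opp) -> no flip
Dir SW: first cell '.' (not opp) -> no flip
Dir S: first cell '.' (not opp) -> no flip
Dir SE: first cell '.' (not opp) -> no flip
All flips: (5,3)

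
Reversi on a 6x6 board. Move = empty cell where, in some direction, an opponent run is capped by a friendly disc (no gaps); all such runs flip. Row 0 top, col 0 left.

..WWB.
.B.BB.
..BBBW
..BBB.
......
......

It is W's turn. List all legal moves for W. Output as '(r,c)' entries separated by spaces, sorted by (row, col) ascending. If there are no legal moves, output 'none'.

(0,0): no bracket -> illegal
(0,1): no bracket -> illegal
(0,5): flips 1 -> legal
(1,0): no bracket -> illegal
(1,2): no bracket -> illegal
(1,5): no bracket -> illegal
(2,0): flips 1 -> legal
(2,1): flips 3 -> legal
(3,1): no bracket -> illegal
(3,5): flips 2 -> legal
(4,1): no bracket -> illegal
(4,2): no bracket -> illegal
(4,3): flips 4 -> legal
(4,4): no bracket -> illegal
(4,5): no bracket -> illegal

Answer: (0,5) (2,0) (2,1) (3,5) (4,3)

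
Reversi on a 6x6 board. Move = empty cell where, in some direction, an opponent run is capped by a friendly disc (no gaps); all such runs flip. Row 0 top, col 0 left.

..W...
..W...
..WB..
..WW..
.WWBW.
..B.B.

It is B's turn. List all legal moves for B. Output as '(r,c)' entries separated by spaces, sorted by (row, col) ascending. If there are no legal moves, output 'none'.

Answer: (0,1) (2,1) (3,0) (3,4) (4,0) (4,5) (5,0)

Derivation:
(0,1): flips 1 -> legal
(0,3): no bracket -> illegal
(1,1): no bracket -> illegal
(1,3): no bracket -> illegal
(2,1): flips 2 -> legal
(2,4): no bracket -> illegal
(3,0): flips 1 -> legal
(3,1): no bracket -> illegal
(3,4): flips 1 -> legal
(3,5): no bracket -> illegal
(4,0): flips 2 -> legal
(4,5): flips 1 -> legal
(5,0): flips 2 -> legal
(5,1): no bracket -> illegal
(5,3): no bracket -> illegal
(5,5): no bracket -> illegal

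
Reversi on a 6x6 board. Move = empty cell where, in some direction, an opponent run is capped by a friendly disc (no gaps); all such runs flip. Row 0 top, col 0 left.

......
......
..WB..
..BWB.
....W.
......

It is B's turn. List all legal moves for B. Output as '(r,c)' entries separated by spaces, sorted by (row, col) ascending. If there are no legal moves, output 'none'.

(1,1): no bracket -> illegal
(1,2): flips 1 -> legal
(1,3): no bracket -> illegal
(2,1): flips 1 -> legal
(2,4): no bracket -> illegal
(3,1): no bracket -> illegal
(3,5): no bracket -> illegal
(4,2): no bracket -> illegal
(4,3): flips 1 -> legal
(4,5): no bracket -> illegal
(5,3): no bracket -> illegal
(5,4): flips 1 -> legal
(5,5): no bracket -> illegal

Answer: (1,2) (2,1) (4,3) (5,4)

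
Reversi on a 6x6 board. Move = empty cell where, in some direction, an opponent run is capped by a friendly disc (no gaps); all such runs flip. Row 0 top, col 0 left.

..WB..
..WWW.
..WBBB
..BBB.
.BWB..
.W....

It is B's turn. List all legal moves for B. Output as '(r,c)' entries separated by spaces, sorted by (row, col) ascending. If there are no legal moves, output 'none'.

(0,1): flips 2 -> legal
(0,4): flips 1 -> legal
(0,5): flips 1 -> legal
(1,1): flips 1 -> legal
(1,5): no bracket -> illegal
(2,1): flips 2 -> legal
(3,1): no bracket -> illegal
(4,0): no bracket -> illegal
(5,0): no bracket -> illegal
(5,2): flips 1 -> legal
(5,3): no bracket -> illegal

Answer: (0,1) (0,4) (0,5) (1,1) (2,1) (5,2)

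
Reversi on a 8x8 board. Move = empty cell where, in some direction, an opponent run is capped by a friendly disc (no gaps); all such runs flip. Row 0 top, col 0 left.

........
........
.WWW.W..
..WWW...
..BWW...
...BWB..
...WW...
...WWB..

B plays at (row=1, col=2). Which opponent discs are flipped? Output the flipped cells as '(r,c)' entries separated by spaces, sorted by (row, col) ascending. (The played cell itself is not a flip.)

Answer: (2,2) (3,2)

Derivation:
Dir NW: first cell '.' (not opp) -> no flip
Dir N: first cell '.' (not opp) -> no flip
Dir NE: first cell '.' (not opp) -> no flip
Dir W: first cell '.' (not opp) -> no flip
Dir E: first cell '.' (not opp) -> no flip
Dir SW: opp run (2,1), next='.' -> no flip
Dir S: opp run (2,2) (3,2) capped by B -> flip
Dir SE: opp run (2,3) (3,4), next='.' -> no flip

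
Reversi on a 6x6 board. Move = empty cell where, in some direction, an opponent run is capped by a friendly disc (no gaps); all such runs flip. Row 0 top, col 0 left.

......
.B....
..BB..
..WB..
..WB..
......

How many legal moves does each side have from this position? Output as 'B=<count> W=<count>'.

Answer: B=5 W=6

Derivation:
-- B to move --
(2,1): flips 1 -> legal
(3,1): flips 1 -> legal
(4,1): flips 2 -> legal
(5,1): flips 1 -> legal
(5,2): flips 2 -> legal
(5,3): no bracket -> illegal
B mobility = 5
-- W to move --
(0,0): no bracket -> illegal
(0,1): no bracket -> illegal
(0,2): no bracket -> illegal
(1,0): no bracket -> illegal
(1,2): flips 1 -> legal
(1,3): no bracket -> illegal
(1,4): flips 1 -> legal
(2,0): no bracket -> illegal
(2,1): no bracket -> illegal
(2,4): flips 1 -> legal
(3,1): no bracket -> illegal
(3,4): flips 1 -> legal
(4,4): flips 1 -> legal
(5,2): no bracket -> illegal
(5,3): no bracket -> illegal
(5,4): flips 1 -> legal
W mobility = 6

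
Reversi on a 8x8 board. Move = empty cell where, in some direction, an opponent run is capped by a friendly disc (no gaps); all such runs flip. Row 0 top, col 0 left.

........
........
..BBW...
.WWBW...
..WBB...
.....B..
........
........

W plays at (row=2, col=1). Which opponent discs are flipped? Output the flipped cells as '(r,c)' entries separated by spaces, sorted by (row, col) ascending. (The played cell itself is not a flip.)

Answer: (2,2) (2,3)

Derivation:
Dir NW: first cell '.' (not opp) -> no flip
Dir N: first cell '.' (not opp) -> no flip
Dir NE: first cell '.' (not opp) -> no flip
Dir W: first cell '.' (not opp) -> no flip
Dir E: opp run (2,2) (2,3) capped by W -> flip
Dir SW: first cell '.' (not opp) -> no flip
Dir S: first cell 'W' (not opp) -> no flip
Dir SE: first cell 'W' (not opp) -> no flip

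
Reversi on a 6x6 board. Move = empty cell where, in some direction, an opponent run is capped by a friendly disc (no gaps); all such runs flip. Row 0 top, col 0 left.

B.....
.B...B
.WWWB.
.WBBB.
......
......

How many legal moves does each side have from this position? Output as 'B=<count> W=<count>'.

Answer: B=7 W=8

Derivation:
-- B to move --
(1,0): flips 1 -> legal
(1,2): flips 2 -> legal
(1,3): flips 1 -> legal
(1,4): flips 1 -> legal
(2,0): flips 3 -> legal
(3,0): flips 1 -> legal
(4,0): no bracket -> illegal
(4,1): flips 2 -> legal
(4,2): no bracket -> illegal
B mobility = 7
-- W to move --
(0,1): flips 1 -> legal
(0,2): no bracket -> illegal
(0,4): no bracket -> illegal
(0,5): no bracket -> illegal
(1,0): no bracket -> illegal
(1,2): no bracket -> illegal
(1,3): no bracket -> illegal
(1,4): no bracket -> illegal
(2,0): no bracket -> illegal
(2,5): flips 1 -> legal
(3,5): flips 3 -> legal
(4,1): flips 1 -> legal
(4,2): flips 1 -> legal
(4,3): flips 2 -> legal
(4,4): flips 1 -> legal
(4,5): flips 1 -> legal
W mobility = 8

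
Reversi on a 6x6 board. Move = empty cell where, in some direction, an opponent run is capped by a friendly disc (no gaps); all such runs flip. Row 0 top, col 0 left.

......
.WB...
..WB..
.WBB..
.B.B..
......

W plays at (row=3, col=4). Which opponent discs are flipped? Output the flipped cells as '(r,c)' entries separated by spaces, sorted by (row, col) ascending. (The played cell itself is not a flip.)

Answer: (3,2) (3,3)

Derivation:
Dir NW: opp run (2,3) (1,2), next='.' -> no flip
Dir N: first cell '.' (not opp) -> no flip
Dir NE: first cell '.' (not opp) -> no flip
Dir W: opp run (3,3) (3,2) capped by W -> flip
Dir E: first cell '.' (not opp) -> no flip
Dir SW: opp run (4,3), next='.' -> no flip
Dir S: first cell '.' (not opp) -> no flip
Dir SE: first cell '.' (not opp) -> no flip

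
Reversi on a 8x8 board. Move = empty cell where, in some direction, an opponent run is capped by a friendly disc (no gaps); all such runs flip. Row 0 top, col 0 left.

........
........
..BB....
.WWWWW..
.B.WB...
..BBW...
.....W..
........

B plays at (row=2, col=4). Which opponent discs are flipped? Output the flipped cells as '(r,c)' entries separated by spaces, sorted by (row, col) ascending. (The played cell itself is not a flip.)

Dir NW: first cell '.' (not opp) -> no flip
Dir N: first cell '.' (not opp) -> no flip
Dir NE: first cell '.' (not opp) -> no flip
Dir W: first cell 'B' (not opp) -> no flip
Dir E: first cell '.' (not opp) -> no flip
Dir SW: opp run (3,3), next='.' -> no flip
Dir S: opp run (3,4) capped by B -> flip
Dir SE: opp run (3,5), next='.' -> no flip

Answer: (3,4)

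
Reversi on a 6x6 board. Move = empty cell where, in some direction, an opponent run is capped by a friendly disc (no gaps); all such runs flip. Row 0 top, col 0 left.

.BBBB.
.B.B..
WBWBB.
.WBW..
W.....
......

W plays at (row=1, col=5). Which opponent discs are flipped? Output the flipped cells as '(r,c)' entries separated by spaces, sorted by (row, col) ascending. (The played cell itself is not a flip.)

Dir NW: opp run (0,4), next=edge -> no flip
Dir N: first cell '.' (not opp) -> no flip
Dir NE: edge -> no flip
Dir W: first cell '.' (not opp) -> no flip
Dir E: edge -> no flip
Dir SW: opp run (2,4) capped by W -> flip
Dir S: first cell '.' (not opp) -> no flip
Dir SE: edge -> no flip

Answer: (2,4)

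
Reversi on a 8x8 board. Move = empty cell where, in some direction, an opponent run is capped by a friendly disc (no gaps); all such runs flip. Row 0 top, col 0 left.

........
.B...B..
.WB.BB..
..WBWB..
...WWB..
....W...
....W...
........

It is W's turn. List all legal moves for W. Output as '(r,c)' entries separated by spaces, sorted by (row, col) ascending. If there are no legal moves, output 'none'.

Answer: (0,0) (0,1) (1,2) (1,4) (1,6) (2,3) (2,6) (3,6) (4,6) (5,6)

Derivation:
(0,0): flips 3 -> legal
(0,1): flips 1 -> legal
(0,2): no bracket -> illegal
(0,4): no bracket -> illegal
(0,5): no bracket -> illegal
(0,6): no bracket -> illegal
(1,0): no bracket -> illegal
(1,2): flips 1 -> legal
(1,3): no bracket -> illegal
(1,4): flips 1 -> legal
(1,6): flips 1 -> legal
(2,0): no bracket -> illegal
(2,3): flips 2 -> legal
(2,6): flips 1 -> legal
(3,1): no bracket -> illegal
(3,6): flips 2 -> legal
(4,2): no bracket -> illegal
(4,6): flips 1 -> legal
(5,5): no bracket -> illegal
(5,6): flips 1 -> legal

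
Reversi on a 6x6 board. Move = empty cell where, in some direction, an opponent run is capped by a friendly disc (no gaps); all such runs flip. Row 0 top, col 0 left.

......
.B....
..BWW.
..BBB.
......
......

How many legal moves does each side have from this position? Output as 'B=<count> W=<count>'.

-- B to move --
(1,2): flips 1 -> legal
(1,3): flips 1 -> legal
(1,4): flips 2 -> legal
(1,5): flips 1 -> legal
(2,5): flips 2 -> legal
(3,5): no bracket -> illegal
B mobility = 5
-- W to move --
(0,0): no bracket -> illegal
(0,1): no bracket -> illegal
(0,2): no bracket -> illegal
(1,0): no bracket -> illegal
(1,2): no bracket -> illegal
(1,3): no bracket -> illegal
(2,0): no bracket -> illegal
(2,1): flips 1 -> legal
(2,5): no bracket -> illegal
(3,1): no bracket -> illegal
(3,5): no bracket -> illegal
(4,1): flips 1 -> legal
(4,2): flips 1 -> legal
(4,3): flips 1 -> legal
(4,4): flips 1 -> legal
(4,5): flips 1 -> legal
W mobility = 6

Answer: B=5 W=6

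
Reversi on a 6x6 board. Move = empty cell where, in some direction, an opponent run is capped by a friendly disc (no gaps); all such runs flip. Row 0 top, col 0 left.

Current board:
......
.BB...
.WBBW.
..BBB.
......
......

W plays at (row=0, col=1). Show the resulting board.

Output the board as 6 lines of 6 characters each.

Place W at (0,1); scan 8 dirs for brackets.
Dir NW: edge -> no flip
Dir N: edge -> no flip
Dir NE: edge -> no flip
Dir W: first cell '.' (not opp) -> no flip
Dir E: first cell '.' (not opp) -> no flip
Dir SW: first cell '.' (not opp) -> no flip
Dir S: opp run (1,1) capped by W -> flip
Dir SE: opp run (1,2) (2,3) (3,4), next='.' -> no flip
All flips: (1,1)

Answer: .W....
.WB...
.WBBW.
..BBB.
......
......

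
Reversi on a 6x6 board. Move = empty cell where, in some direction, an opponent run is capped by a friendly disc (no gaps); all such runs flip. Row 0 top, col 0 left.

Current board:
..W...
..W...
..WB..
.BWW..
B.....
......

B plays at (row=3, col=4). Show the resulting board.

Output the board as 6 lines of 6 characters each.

Answer: ..W...
..W...
..WB..
.BBBB.
B.....
......

Derivation:
Place B at (3,4); scan 8 dirs for brackets.
Dir NW: first cell 'B' (not opp) -> no flip
Dir N: first cell '.' (not opp) -> no flip
Dir NE: first cell '.' (not opp) -> no flip
Dir W: opp run (3,3) (3,2) capped by B -> flip
Dir E: first cell '.' (not opp) -> no flip
Dir SW: first cell '.' (not opp) -> no flip
Dir S: first cell '.' (not opp) -> no flip
Dir SE: first cell '.' (not opp) -> no flip
All flips: (3,2) (3,3)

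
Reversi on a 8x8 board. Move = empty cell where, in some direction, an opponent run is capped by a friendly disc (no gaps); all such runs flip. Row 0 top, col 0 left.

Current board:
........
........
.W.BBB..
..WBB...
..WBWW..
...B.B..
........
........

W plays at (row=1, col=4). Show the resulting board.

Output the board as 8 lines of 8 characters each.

Place W at (1,4); scan 8 dirs for brackets.
Dir NW: first cell '.' (not opp) -> no flip
Dir N: first cell '.' (not opp) -> no flip
Dir NE: first cell '.' (not opp) -> no flip
Dir W: first cell '.' (not opp) -> no flip
Dir E: first cell '.' (not opp) -> no flip
Dir SW: opp run (2,3) capped by W -> flip
Dir S: opp run (2,4) (3,4) capped by W -> flip
Dir SE: opp run (2,5), next='.' -> no flip
All flips: (2,3) (2,4) (3,4)

Answer: ........
....W...
.W.WWB..
..WBW...
..WBWW..
...B.B..
........
........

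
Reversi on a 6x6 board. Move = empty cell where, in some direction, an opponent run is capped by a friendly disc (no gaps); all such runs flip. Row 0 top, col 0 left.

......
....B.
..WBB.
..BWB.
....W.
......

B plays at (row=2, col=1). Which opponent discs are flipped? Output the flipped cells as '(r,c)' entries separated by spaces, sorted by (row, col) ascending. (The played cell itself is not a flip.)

Answer: (2,2)

Derivation:
Dir NW: first cell '.' (not opp) -> no flip
Dir N: first cell '.' (not opp) -> no flip
Dir NE: first cell '.' (not opp) -> no flip
Dir W: first cell '.' (not opp) -> no flip
Dir E: opp run (2,2) capped by B -> flip
Dir SW: first cell '.' (not opp) -> no flip
Dir S: first cell '.' (not opp) -> no flip
Dir SE: first cell 'B' (not opp) -> no flip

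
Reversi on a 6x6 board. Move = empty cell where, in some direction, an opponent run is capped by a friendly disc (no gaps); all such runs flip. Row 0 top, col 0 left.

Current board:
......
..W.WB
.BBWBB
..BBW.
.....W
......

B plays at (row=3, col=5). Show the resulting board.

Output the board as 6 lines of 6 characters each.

Answer: ......
..W.WB
.BBWBB
..BBBB
.....W
......

Derivation:
Place B at (3,5); scan 8 dirs for brackets.
Dir NW: first cell 'B' (not opp) -> no flip
Dir N: first cell 'B' (not opp) -> no flip
Dir NE: edge -> no flip
Dir W: opp run (3,4) capped by B -> flip
Dir E: edge -> no flip
Dir SW: first cell '.' (not opp) -> no flip
Dir S: opp run (4,5), next='.' -> no flip
Dir SE: edge -> no flip
All flips: (3,4)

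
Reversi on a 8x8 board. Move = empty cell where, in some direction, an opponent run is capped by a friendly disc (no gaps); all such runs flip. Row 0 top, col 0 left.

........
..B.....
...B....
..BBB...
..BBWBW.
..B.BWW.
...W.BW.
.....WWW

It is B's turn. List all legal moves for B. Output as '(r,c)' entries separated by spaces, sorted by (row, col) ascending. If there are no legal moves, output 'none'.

Answer: (4,7) (5,7) (6,7) (7,2) (7,4)

Derivation:
(3,5): no bracket -> illegal
(3,6): no bracket -> illegal
(3,7): no bracket -> illegal
(4,7): flips 2 -> legal
(5,3): no bracket -> illegal
(5,7): flips 2 -> legal
(6,2): no bracket -> illegal
(6,4): no bracket -> illegal
(6,7): flips 2 -> legal
(7,2): flips 1 -> legal
(7,3): no bracket -> illegal
(7,4): flips 1 -> legal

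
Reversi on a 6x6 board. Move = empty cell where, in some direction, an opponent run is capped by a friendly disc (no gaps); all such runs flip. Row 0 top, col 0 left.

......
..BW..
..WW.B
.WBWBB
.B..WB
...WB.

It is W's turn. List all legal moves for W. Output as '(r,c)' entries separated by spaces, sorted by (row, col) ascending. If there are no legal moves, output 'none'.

Answer: (0,1) (0,2) (1,1) (2,4) (4,2) (5,0) (5,1) (5,5)

Derivation:
(0,1): flips 1 -> legal
(0,2): flips 1 -> legal
(0,3): no bracket -> illegal
(1,1): flips 1 -> legal
(1,4): no bracket -> illegal
(1,5): no bracket -> illegal
(2,1): no bracket -> illegal
(2,4): flips 1 -> legal
(3,0): no bracket -> illegal
(4,0): no bracket -> illegal
(4,2): flips 1 -> legal
(4,3): no bracket -> illegal
(5,0): flips 2 -> legal
(5,1): flips 1 -> legal
(5,2): no bracket -> illegal
(5,5): flips 1 -> legal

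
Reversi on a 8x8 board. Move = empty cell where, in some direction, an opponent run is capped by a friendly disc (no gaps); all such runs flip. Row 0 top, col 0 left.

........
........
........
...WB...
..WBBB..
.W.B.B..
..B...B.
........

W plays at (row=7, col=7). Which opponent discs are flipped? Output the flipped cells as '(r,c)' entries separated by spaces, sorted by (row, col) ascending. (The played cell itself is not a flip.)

Dir NW: opp run (6,6) (5,5) (4,4) capped by W -> flip
Dir N: first cell '.' (not opp) -> no flip
Dir NE: edge -> no flip
Dir W: first cell '.' (not opp) -> no flip
Dir E: edge -> no flip
Dir SW: edge -> no flip
Dir S: edge -> no flip
Dir SE: edge -> no flip

Answer: (4,4) (5,5) (6,6)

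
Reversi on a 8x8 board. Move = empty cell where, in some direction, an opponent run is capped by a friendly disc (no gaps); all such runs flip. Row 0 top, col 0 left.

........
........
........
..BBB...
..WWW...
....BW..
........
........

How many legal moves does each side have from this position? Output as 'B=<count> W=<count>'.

Answer: B=5 W=8

Derivation:
-- B to move --
(3,1): no bracket -> illegal
(3,5): no bracket -> illegal
(4,1): no bracket -> illegal
(4,5): no bracket -> illegal
(4,6): no bracket -> illegal
(5,1): flips 1 -> legal
(5,2): flips 2 -> legal
(5,3): flips 1 -> legal
(5,6): flips 1 -> legal
(6,4): no bracket -> illegal
(6,5): no bracket -> illegal
(6,6): flips 2 -> legal
B mobility = 5
-- W to move --
(2,1): flips 1 -> legal
(2,2): flips 2 -> legal
(2,3): flips 1 -> legal
(2,4): flips 2 -> legal
(2,5): flips 1 -> legal
(3,1): no bracket -> illegal
(3,5): no bracket -> illegal
(4,1): no bracket -> illegal
(4,5): no bracket -> illegal
(5,3): flips 1 -> legal
(6,3): no bracket -> illegal
(6,4): flips 1 -> legal
(6,5): flips 1 -> legal
W mobility = 8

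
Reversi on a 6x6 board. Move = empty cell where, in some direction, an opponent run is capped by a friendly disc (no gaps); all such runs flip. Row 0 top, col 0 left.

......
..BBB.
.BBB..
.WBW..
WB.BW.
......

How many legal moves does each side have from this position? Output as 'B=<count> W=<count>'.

Answer: B=4 W=6

Derivation:
-- B to move --
(2,0): no bracket -> illegal
(2,4): no bracket -> illegal
(3,0): flips 1 -> legal
(3,4): flips 1 -> legal
(3,5): no bracket -> illegal
(4,2): no bracket -> illegal
(4,5): flips 1 -> legal
(5,0): no bracket -> illegal
(5,1): no bracket -> illegal
(5,3): no bracket -> illegal
(5,4): no bracket -> illegal
(5,5): flips 2 -> legal
B mobility = 4
-- W to move --
(0,1): no bracket -> illegal
(0,2): no bracket -> illegal
(0,3): flips 2 -> legal
(0,4): flips 2 -> legal
(0,5): no bracket -> illegal
(1,0): no bracket -> illegal
(1,1): flips 2 -> legal
(1,5): no bracket -> illegal
(2,0): no bracket -> illegal
(2,4): no bracket -> illegal
(2,5): no bracket -> illegal
(3,0): no bracket -> illegal
(3,4): no bracket -> illegal
(4,2): flips 2 -> legal
(5,0): no bracket -> illegal
(5,1): flips 1 -> legal
(5,2): no bracket -> illegal
(5,3): flips 1 -> legal
(5,4): no bracket -> illegal
W mobility = 6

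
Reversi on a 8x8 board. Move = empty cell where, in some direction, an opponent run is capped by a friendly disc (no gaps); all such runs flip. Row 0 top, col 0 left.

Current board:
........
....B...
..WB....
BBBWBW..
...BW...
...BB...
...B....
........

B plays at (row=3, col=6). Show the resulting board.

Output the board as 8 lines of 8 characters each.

Answer: ........
....B...
..WB....
BBBWBBB.
...BW...
...BB...
...B....
........

Derivation:
Place B at (3,6); scan 8 dirs for brackets.
Dir NW: first cell '.' (not opp) -> no flip
Dir N: first cell '.' (not opp) -> no flip
Dir NE: first cell '.' (not opp) -> no flip
Dir W: opp run (3,5) capped by B -> flip
Dir E: first cell '.' (not opp) -> no flip
Dir SW: first cell '.' (not opp) -> no flip
Dir S: first cell '.' (not opp) -> no flip
Dir SE: first cell '.' (not opp) -> no flip
All flips: (3,5)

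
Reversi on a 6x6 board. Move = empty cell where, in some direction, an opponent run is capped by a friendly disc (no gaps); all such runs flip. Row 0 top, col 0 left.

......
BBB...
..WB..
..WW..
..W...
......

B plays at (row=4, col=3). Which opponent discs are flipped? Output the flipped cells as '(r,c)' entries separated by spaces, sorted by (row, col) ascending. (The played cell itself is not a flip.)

Dir NW: opp run (3,2), next='.' -> no flip
Dir N: opp run (3,3) capped by B -> flip
Dir NE: first cell '.' (not opp) -> no flip
Dir W: opp run (4,2), next='.' -> no flip
Dir E: first cell '.' (not opp) -> no flip
Dir SW: first cell '.' (not opp) -> no flip
Dir S: first cell '.' (not opp) -> no flip
Dir SE: first cell '.' (not opp) -> no flip

Answer: (3,3)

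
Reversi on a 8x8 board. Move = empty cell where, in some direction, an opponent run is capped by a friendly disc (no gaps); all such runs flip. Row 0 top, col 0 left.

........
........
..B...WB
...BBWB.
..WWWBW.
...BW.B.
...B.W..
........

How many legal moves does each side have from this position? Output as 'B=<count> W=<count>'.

Answer: B=11 W=14

Derivation:
-- B to move --
(1,5): no bracket -> illegal
(1,6): flips 1 -> legal
(1,7): flips 3 -> legal
(2,4): no bracket -> illegal
(2,5): flips 2 -> legal
(3,1): flips 1 -> legal
(3,2): no bracket -> illegal
(3,7): no bracket -> illegal
(4,1): flips 3 -> legal
(4,7): flips 1 -> legal
(5,1): flips 1 -> legal
(5,2): flips 1 -> legal
(5,5): flips 2 -> legal
(5,7): no bracket -> illegal
(6,4): flips 2 -> legal
(6,6): no bracket -> illegal
(7,4): flips 1 -> legal
(7,5): no bracket -> illegal
(7,6): no bracket -> illegal
B mobility = 11
-- W to move --
(1,1): flips 2 -> legal
(1,2): no bracket -> illegal
(1,3): no bracket -> illegal
(1,6): no bracket -> illegal
(1,7): no bracket -> illegal
(2,1): no bracket -> illegal
(2,3): flips 1 -> legal
(2,4): flips 2 -> legal
(2,5): flips 1 -> legal
(3,1): no bracket -> illegal
(3,2): flips 2 -> legal
(3,7): flips 1 -> legal
(4,7): flips 1 -> legal
(5,2): flips 1 -> legal
(5,5): flips 1 -> legal
(5,7): no bracket -> illegal
(6,2): flips 1 -> legal
(6,4): flips 1 -> legal
(6,6): flips 1 -> legal
(6,7): no bracket -> illegal
(7,2): flips 1 -> legal
(7,3): flips 2 -> legal
(7,4): no bracket -> illegal
W mobility = 14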